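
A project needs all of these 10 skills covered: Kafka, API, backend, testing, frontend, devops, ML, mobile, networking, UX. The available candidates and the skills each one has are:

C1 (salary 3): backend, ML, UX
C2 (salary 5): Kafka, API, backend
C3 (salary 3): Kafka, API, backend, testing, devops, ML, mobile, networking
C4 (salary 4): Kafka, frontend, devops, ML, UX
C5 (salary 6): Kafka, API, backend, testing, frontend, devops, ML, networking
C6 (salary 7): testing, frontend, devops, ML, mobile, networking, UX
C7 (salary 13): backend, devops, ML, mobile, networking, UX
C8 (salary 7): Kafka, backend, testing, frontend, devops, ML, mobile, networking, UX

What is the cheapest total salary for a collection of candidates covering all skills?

C3, C4 cover every skill at salary 3 + 4 = 7.
Any cover uses at least 2 candidates; among all covering selections none totals below 7.

7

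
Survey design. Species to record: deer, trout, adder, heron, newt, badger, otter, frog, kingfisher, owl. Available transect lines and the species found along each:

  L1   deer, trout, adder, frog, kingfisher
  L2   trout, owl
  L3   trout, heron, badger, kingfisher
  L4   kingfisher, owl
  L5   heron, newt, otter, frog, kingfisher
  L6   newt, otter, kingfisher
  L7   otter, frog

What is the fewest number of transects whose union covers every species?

4

L1, L2, L3, L5 together cover {deer, trout, adder, heron, newt, badger, otter, frog, kingfisher, owl} — every species.
No 3 of the 7 transects cover everything (all 35 triples fall short), so 4 is minimum.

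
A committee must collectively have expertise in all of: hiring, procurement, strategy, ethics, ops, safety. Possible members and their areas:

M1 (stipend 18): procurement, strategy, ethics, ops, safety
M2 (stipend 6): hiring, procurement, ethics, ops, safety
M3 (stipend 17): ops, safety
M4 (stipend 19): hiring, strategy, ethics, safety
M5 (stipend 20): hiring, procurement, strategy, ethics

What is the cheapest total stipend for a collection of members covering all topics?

24

M1, M2 cover every topic at stipend 18 + 6 = 24.
Any cover uses at least 2 members; among all covering selections none totals below 24.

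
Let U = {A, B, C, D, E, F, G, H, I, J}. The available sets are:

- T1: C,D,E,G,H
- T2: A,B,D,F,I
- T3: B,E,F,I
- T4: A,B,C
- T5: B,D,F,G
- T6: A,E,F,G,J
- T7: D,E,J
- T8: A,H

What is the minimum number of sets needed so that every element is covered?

3

T1, T2, T6 together cover {A, B, C, D, E, F, G, H, I, J} — every element.
No 2 of the 8 sets cover everything (all 28 pairs fall short), so 3 is minimum.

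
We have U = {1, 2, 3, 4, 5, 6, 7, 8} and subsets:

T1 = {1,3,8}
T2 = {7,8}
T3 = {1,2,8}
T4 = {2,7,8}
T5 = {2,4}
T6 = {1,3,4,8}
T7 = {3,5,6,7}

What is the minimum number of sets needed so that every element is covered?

3

T1, T5, T7 together cover {1, 2, 3, 4, 5, 6, 7, 8} — every element.
No 2 of the 7 sets cover everything (all 21 pairs fall short), so 3 is minimum.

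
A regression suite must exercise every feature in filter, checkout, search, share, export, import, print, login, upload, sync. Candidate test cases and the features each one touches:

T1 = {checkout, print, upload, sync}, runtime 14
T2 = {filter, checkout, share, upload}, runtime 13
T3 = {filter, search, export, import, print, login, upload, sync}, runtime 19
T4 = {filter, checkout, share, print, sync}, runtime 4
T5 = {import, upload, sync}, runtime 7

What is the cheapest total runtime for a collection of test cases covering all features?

T3, T4 cover every feature at runtime 19 + 4 = 23.
Any cover uses at least 2 test cases; among all covering selections none totals below 23.

23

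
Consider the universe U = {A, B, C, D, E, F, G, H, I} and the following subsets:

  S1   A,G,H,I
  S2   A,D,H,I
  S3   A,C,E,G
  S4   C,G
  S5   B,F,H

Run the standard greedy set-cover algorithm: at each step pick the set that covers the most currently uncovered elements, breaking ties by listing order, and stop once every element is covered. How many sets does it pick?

Pick 1: S1 covers 4 new elements (A, G, H, I).
Pick 2: S3 covers 2 new elements (C, E).
Pick 3: S5 covers 2 new elements (B, F).
Pick 4: S2 covers 1 new elements (D).
Greedy uses 4 sets. (The true minimum is 3.)

4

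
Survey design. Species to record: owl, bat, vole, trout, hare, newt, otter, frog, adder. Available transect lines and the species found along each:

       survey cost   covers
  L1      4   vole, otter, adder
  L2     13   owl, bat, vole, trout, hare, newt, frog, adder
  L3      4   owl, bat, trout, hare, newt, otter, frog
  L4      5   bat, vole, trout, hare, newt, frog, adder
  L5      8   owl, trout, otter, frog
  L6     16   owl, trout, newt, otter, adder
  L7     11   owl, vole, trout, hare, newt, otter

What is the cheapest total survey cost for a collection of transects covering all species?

8

L1, L3 cover every species at survey cost 4 + 4 = 8.
Any cover uses at least 2 transects; among all covering selections none totals below 8.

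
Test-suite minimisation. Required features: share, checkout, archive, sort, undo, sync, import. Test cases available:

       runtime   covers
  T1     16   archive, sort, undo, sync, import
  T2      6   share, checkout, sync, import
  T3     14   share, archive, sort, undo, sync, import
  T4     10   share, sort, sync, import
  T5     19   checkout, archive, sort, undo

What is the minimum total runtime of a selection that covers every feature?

20

T2, T3 cover every feature at runtime 6 + 14 = 20.
Any cover uses at least 2 test cases; among all covering selections none totals below 20.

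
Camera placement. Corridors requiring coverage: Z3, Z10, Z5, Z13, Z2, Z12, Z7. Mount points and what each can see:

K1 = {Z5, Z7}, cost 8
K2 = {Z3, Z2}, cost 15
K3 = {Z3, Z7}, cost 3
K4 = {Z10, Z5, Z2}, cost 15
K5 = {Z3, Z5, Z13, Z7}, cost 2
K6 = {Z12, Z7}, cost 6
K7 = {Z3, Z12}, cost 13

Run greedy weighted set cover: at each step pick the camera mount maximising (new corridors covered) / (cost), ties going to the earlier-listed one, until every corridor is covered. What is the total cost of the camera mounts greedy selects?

Pick 1: K5 adds 4 new (Z3, Z5, Z13, Z7) at cost 2 (ratio 4/2).
Pick 2: K6 adds 1 new (Z12) at cost 6 (ratio 1/6).
Pick 3: K4 adds 2 new (Z10, Z2) at cost 15 (ratio 2/15).
Greedy total cost: 2 + 6 + 15 = 23.

23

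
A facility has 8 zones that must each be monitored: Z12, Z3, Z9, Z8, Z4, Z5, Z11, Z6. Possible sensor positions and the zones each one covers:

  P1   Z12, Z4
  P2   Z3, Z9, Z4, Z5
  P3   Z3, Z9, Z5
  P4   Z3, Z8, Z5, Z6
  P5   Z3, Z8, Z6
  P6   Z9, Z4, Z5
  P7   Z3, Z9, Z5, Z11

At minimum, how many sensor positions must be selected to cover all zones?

P1, P4, P7 together cover {Z12, Z3, Z9, Z8, Z4, Z5, Z11, Z6} — every zone.
No 2 of the 7 sensor positions cover everything (all 21 pairs fall short), so 3 is minimum.
Greedy (largest uncovered first) would take P2, P4, P1, P7 — 4 sensor positions — but 3 suffice.

3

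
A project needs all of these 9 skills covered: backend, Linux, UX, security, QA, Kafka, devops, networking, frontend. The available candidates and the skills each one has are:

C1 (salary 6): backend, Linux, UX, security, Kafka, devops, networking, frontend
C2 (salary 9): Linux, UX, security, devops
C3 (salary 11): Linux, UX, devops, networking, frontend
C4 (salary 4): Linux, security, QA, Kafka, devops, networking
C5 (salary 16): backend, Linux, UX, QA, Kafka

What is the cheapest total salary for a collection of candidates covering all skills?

C1, C4 cover every skill at salary 6 + 4 = 10.
Any cover uses at least 2 candidates; among all covering selections none totals below 10.

10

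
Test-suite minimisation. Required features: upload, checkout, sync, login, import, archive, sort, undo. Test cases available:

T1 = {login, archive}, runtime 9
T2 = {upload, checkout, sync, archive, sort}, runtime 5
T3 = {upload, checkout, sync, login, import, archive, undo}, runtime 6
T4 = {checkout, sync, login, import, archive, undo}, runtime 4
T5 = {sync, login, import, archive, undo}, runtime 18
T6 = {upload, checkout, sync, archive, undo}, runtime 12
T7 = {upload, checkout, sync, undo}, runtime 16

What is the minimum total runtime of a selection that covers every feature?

9

T2, T4 cover every feature at runtime 5 + 4 = 9.
Any cover uses at least 2 test cases; among all covering selections none totals below 9.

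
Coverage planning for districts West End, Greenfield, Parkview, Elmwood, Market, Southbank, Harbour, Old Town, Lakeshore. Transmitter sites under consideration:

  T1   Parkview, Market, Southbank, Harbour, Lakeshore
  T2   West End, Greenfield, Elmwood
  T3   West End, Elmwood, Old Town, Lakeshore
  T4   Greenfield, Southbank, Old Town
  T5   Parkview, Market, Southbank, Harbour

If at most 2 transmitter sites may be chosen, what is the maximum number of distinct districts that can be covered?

Choosing T1, T2 covers {West End, Greenfield, Parkview, Elmwood, Market, Southbank, Harbour, Lakeshore} — 8 districts.
No choice of 2 transmitter sites does better; here Old Town is left uncovered.

8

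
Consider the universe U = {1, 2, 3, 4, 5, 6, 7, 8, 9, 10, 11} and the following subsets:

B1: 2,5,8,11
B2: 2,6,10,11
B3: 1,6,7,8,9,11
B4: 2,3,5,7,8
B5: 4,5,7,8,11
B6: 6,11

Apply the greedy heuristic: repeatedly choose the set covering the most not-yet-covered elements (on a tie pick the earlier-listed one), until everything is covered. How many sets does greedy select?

Pick 1: B3 covers 6 new elements (1, 6, 7, 8, 9, 11).
Pick 2: B4 covers 3 new elements (2, 3, 5).
Pick 3: B2 covers 1 new elements (10).
Pick 4: B5 covers 1 new elements (4).
Greedy uses 4 sets.

4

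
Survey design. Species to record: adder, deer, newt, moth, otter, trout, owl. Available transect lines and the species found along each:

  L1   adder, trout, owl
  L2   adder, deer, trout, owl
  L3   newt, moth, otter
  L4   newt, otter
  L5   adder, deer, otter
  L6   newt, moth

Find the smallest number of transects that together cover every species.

2

L2, L3 together cover {adder, deer, newt, moth, otter, trout, owl} — every species.
No single transect contains all 7 species, so 2 is optimal.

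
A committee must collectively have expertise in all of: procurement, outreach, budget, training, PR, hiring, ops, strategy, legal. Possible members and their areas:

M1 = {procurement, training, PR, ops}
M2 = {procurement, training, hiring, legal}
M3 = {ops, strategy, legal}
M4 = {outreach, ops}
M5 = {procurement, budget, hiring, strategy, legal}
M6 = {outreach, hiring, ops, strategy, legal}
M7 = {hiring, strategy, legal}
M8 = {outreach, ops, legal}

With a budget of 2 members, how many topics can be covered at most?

Choosing M1, M5 covers {procurement, budget, training, PR, hiring, ops, strategy, legal} — 8 topics.
No choice of 2 members does better; here outreach is left uncovered.

8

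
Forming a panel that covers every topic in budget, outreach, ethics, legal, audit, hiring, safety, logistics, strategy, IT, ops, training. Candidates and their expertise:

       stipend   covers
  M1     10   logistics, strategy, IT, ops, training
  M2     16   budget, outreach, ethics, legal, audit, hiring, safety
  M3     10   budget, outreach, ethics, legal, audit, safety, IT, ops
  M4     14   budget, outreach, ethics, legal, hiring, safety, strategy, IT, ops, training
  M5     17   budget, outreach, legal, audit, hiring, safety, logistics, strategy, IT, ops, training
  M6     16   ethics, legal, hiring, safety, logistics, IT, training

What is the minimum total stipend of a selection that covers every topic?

26

M1, M2 cover every topic at stipend 10 + 16 = 26.
Any cover uses at least 2 members; among all covering selections none totals below 26.
Greedy by coverage-per-stipend would pick M3, M1, M4 for 34 — worse than the optimum 26.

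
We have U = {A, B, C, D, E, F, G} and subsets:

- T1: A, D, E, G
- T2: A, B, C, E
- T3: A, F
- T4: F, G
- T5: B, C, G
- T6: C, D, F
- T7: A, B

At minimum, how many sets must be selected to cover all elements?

3

T1, T2, T3 together cover {A, B, C, D, E, F, G} — every element.
No 2 of the 7 sets cover everything (all 21 pairs fall short), so 3 is minimum.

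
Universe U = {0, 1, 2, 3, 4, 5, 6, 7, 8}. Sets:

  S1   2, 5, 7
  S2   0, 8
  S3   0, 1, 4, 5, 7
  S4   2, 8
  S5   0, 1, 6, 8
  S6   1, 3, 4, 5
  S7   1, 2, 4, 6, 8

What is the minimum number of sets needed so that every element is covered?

3

S1, S5, S6 together cover {0, 1, 2, 3, 4, 5, 6, 7, 8} — every element.
No 2 of the 7 sets cover everything (all 21 pairs fall short), so 3 is minimum.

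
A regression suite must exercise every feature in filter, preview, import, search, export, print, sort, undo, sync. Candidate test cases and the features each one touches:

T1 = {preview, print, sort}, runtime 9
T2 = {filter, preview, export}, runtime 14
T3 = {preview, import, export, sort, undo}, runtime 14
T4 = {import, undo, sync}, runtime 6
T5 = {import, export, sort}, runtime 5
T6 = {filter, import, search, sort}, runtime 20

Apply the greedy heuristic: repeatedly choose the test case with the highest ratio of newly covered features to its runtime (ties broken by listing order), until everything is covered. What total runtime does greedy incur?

40

Pick 1: T5 adds 3 new (import, export, sort) at runtime 5 (ratio 3/5).
Pick 2: T4 adds 2 new (undo, sync) at runtime 6 (ratio 2/6).
Pick 3: T1 adds 2 new (preview, print) at runtime 9 (ratio 2/9).
Pick 4: T6 adds 2 new (filter, search) at runtime 20 (ratio 2/20).
Greedy total runtime: 5 + 6 + 9 + 20 = 40.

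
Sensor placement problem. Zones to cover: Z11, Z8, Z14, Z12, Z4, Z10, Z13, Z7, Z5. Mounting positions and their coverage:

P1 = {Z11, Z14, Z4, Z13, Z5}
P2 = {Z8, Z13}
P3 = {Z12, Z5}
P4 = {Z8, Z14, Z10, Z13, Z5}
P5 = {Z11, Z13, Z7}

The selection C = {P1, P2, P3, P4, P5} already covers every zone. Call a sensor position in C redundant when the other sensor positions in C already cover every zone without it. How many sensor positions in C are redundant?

1

Drop P1: Z4 uncovered — not redundant.
Drop P2: the rest still cover every zone — redundant.
Drop P3: Z12 uncovered — not redundant.
Drop P4: Z10 uncovered — not redundant.
Drop P5: Z7 uncovered — not redundant.
1 redundant: P2.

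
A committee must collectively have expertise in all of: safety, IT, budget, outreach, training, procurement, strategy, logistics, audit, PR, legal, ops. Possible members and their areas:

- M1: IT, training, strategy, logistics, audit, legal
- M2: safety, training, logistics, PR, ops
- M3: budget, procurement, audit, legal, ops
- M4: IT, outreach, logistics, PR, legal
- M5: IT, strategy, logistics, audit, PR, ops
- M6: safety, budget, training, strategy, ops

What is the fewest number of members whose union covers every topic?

M3, M4, M6 together cover {safety, IT, budget, outreach, training, procurement, strategy, logistics, audit, PR, legal, ops} — every topic.
No 2 of the 6 members cover everything (all 15 pairs fall short), so 3 is minimum.

3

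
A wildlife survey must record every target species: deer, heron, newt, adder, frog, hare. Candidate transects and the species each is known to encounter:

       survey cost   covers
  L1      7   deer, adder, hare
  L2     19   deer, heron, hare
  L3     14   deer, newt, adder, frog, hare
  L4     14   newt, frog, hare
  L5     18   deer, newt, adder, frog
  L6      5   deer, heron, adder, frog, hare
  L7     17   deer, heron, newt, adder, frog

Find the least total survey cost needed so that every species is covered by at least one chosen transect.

19

L3, L6 cover every species at survey cost 14 + 5 = 19.
Any cover uses at least 2 transects; among all covering selections none totals below 19.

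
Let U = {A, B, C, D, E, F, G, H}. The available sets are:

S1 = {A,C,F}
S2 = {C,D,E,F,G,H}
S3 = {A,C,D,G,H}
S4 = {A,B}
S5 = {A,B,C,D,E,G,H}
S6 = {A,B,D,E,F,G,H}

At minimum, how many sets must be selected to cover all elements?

S1, S5 together cover {A, B, C, D, E, F, G, H} — every element.
No single set contains all 8 elements, so 2 is optimal.

2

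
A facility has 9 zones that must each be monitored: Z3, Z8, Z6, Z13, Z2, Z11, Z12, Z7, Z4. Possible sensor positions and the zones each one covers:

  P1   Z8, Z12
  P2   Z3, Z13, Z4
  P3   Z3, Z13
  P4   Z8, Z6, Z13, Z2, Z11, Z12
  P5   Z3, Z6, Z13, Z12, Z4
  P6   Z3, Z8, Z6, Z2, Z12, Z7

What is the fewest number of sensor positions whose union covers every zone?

3

P2, P4, P6 together cover {Z3, Z8, Z6, Z13, Z2, Z11, Z12, Z7, Z4} — every zone.
No 2 of the 6 sensor positions cover everything (all 15 pairs fall short), so 3 is minimum.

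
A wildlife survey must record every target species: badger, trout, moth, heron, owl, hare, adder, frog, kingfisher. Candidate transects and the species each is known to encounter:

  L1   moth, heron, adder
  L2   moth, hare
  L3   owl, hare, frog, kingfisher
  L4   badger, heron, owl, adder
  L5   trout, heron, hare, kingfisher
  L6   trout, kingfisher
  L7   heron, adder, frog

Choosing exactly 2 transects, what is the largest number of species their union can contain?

7

Choosing L1, L3 covers {moth, heron, owl, hare, adder, frog, kingfisher} — 7 species.
No choice of 2 transects does better; here badger, trout are left uncovered.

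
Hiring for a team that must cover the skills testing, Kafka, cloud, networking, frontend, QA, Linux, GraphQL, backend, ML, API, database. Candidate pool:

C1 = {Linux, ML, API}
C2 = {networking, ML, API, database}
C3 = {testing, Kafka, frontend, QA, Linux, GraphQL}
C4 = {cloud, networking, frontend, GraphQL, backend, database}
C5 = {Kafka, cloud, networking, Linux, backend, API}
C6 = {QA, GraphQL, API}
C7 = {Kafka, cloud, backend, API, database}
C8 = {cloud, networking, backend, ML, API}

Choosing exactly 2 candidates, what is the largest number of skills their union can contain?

11

Choosing C3, C8 covers {testing, Kafka, cloud, networking, frontend, QA, Linux, GraphQL, backend, ML, API} — 11 skills.
No choice of 2 candidates does better; here database is left uncovered.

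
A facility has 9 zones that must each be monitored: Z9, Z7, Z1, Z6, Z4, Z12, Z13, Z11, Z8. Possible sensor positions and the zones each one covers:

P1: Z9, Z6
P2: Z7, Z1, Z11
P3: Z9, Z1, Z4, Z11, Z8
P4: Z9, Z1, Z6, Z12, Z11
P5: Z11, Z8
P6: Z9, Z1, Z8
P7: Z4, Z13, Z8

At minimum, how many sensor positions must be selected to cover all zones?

3

P2, P4, P7 together cover {Z9, Z7, Z1, Z6, Z4, Z12, Z13, Z11, Z8} — every zone.
No 2 of the 7 sensor positions cover everything (all 21 pairs fall short), so 3 is minimum.
Greedy (largest uncovered first) would take P3, P4, P2, P7 — 4 sensor positions — but 3 suffice.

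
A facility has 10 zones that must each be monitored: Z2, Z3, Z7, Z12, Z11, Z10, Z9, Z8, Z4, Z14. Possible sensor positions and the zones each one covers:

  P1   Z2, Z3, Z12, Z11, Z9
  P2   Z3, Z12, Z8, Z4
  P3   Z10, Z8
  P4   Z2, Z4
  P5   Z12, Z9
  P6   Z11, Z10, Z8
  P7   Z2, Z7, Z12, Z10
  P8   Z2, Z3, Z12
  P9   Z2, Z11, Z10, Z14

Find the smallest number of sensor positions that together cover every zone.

P1, P2, P7, P9 together cover {Z2, Z3, Z7, Z12, Z11, Z10, Z9, Z8, Z4, Z14} — every zone.
No 3 of the 9 sensor positions cover everything (all 84 triples fall short), so 4 is minimum.

4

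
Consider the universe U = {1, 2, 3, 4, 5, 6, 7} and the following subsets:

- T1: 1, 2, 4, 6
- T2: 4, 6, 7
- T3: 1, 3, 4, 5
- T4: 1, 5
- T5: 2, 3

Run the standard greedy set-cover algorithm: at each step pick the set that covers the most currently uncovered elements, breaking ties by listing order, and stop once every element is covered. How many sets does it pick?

3

Pick 1: T1 covers 4 new elements (1, 2, 4, 6).
Pick 2: T3 covers 2 new elements (3, 5).
Pick 3: T2 covers 1 new elements (7).
Greedy uses 3 sets.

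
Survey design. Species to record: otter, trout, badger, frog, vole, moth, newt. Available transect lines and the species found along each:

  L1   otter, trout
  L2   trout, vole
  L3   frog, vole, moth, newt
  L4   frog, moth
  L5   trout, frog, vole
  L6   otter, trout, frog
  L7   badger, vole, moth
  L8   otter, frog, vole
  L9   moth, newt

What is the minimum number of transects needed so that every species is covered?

L1, L3, L7 together cover {otter, trout, badger, frog, vole, moth, newt} — every species.
No 2 of the 9 transects cover everything (all 36 pairs fall short), so 3 is minimum.

3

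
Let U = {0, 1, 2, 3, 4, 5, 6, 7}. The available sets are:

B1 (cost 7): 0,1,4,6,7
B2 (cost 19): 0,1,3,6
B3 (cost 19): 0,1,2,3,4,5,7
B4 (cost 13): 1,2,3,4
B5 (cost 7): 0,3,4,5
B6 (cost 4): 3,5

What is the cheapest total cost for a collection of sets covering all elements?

B1, B4, B6 cover every element at cost 7 + 13 + 4 = 24.
Any cover uses at least 2 sets; among all covering selections none totals below 24.

24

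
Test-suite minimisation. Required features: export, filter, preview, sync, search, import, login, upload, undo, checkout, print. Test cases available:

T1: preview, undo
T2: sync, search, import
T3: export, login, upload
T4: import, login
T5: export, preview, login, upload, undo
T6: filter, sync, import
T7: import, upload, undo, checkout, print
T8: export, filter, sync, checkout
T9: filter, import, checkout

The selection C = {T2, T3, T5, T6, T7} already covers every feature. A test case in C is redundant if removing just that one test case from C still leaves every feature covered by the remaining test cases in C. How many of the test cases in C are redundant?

Drop T2: search uncovered — not redundant.
Drop T3: the rest still cover every feature — redundant.
Drop T5: preview uncovered — not redundant.
Drop T6: filter uncovered — not redundant.
Drop T7: checkout, print uncovered — not redundant.
1 redundant: T3.

1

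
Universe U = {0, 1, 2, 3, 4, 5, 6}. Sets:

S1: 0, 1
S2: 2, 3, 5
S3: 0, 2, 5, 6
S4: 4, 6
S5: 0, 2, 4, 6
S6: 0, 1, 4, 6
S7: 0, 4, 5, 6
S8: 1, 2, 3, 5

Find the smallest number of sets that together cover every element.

S2, S6 together cover {0, 1, 2, 3, 4, 5, 6} — every element.
No single set contains all 7 elements, so 2 is optimal.
Greedy (largest uncovered first) would take S3, S6, S2 — 3 sets — but 2 suffice.

2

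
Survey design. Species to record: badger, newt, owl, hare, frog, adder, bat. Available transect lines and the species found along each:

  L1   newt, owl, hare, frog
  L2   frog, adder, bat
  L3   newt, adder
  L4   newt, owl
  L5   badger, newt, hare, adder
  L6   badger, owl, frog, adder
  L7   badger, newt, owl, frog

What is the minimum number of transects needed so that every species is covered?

L1, L2, L5 together cover {badger, newt, owl, hare, frog, adder, bat} — every species.
No 2 of the 7 transects cover everything (all 21 pairs fall short), so 3 is minimum.

3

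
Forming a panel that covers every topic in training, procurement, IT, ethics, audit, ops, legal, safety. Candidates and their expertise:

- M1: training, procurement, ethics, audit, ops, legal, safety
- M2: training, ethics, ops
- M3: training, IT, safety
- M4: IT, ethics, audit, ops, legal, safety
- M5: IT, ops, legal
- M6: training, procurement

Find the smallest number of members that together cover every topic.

2

M1, M3 together cover {training, procurement, IT, ethics, audit, ops, legal, safety} — every topic.
No single member contains all 8 topics, so 2 is optimal.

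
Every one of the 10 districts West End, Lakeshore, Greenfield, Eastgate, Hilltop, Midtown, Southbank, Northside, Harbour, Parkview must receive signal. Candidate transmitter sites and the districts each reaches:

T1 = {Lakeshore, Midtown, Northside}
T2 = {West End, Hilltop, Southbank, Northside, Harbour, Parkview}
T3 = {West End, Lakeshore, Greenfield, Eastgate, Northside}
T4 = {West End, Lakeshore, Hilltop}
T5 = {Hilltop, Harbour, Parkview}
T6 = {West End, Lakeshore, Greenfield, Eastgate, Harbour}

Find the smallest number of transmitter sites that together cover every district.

T1, T2, T3 together cover {West End, Lakeshore, Greenfield, Eastgate, Hilltop, Midtown, Southbank, Northside, Harbour, Parkview} — every district.
No 2 of the 6 transmitter sites cover everything (all 15 pairs fall short), so 3 is minimum.

3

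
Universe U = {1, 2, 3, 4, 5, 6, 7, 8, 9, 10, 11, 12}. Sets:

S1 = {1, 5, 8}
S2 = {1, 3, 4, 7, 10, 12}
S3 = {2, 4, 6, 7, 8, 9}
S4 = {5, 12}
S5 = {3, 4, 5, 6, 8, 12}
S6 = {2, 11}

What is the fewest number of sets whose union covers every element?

S1, S2, S3, S6 together cover {1, 2, 3, 4, 5, 6, 7, 8, 9, 10, 11, 12} — every element.
No 3 of the 6 sets cover everything (all 20 triples fall short), so 4 is minimum.

4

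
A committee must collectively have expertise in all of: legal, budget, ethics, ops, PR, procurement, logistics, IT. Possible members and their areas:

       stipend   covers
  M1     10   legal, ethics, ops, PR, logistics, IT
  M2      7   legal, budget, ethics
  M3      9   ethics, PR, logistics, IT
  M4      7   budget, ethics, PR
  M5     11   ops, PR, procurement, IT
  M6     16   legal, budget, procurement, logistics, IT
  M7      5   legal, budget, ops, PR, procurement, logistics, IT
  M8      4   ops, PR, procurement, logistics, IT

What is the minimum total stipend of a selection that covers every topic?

11

M2, M8 cover every topic at stipend 7 + 4 = 11.
Any cover uses at least 2 members; among all covering selections none totals below 11.
Greedy by coverage-per-stipend would pick M7, M2 for 12 — worse than the optimum 11.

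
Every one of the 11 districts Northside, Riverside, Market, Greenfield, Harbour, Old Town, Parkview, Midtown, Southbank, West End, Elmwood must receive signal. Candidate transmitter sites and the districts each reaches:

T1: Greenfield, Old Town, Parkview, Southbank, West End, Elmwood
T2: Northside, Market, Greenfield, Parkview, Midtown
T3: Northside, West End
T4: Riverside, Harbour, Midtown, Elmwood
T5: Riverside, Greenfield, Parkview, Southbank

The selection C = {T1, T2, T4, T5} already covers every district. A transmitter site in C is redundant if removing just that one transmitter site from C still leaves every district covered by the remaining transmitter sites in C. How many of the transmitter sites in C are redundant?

1

Drop T1: Old Town, West End uncovered — not redundant.
Drop T2: Northside, Market uncovered — not redundant.
Drop T4: Harbour uncovered — not redundant.
Drop T5: the rest still cover every district — redundant.
1 redundant: T5.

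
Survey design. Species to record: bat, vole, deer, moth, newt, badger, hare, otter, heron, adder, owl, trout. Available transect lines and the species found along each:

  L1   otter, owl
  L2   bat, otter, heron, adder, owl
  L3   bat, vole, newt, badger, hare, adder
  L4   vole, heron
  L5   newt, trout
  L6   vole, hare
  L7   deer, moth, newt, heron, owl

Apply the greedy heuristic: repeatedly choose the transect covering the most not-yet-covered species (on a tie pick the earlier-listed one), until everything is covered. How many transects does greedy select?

4

Pick 1: L3 covers 6 new species (bat, vole, newt, badger, hare, adder).
Pick 2: L7 covers 4 new species (deer, moth, heron, owl).
Pick 3: L1 covers 1 new species (otter).
Pick 4: L5 covers 1 new species (trout).
Greedy uses 4 transects.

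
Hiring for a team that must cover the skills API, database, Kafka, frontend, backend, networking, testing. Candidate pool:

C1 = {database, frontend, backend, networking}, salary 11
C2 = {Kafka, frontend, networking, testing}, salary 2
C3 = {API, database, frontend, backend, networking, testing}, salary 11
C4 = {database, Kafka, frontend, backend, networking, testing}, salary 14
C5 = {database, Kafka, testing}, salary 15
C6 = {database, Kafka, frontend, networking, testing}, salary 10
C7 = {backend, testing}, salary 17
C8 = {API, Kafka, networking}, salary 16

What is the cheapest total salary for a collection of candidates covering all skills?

13

C2, C3 cover every skill at salary 2 + 11 = 13.
Any cover uses at least 2 candidates; among all covering selections none totals below 13.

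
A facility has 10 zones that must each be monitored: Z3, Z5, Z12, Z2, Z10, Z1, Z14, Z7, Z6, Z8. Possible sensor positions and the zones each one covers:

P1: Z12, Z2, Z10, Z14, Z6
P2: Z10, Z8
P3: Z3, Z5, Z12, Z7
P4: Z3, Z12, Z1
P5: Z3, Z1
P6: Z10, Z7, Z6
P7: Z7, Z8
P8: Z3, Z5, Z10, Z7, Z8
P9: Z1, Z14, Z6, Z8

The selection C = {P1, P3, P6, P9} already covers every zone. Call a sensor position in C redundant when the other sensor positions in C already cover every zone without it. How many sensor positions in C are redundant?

Drop P1: Z2 uncovered — not redundant.
Drop P3: Z3, Z5 uncovered — not redundant.
Drop P6: the rest still cover every zone — redundant.
Drop P9: Z1, Z8 uncovered — not redundant.
1 redundant: P6.

1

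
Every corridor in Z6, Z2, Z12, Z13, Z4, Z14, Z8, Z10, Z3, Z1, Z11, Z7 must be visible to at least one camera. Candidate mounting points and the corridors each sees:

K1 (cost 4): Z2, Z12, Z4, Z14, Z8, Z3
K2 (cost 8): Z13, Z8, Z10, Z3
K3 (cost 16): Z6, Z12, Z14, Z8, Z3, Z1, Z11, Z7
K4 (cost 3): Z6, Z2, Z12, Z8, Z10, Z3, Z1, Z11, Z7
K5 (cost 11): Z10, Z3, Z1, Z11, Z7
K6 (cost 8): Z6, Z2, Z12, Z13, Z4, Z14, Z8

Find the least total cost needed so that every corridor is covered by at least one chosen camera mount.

11

K4, K6 cover every corridor at cost 3 + 8 = 11.
Any cover uses at least 2 camera mounts; among all covering selections none totals below 11.
Greedy by coverage-per-cost would pick K4, K1, K2 for 15 — worse than the optimum 11.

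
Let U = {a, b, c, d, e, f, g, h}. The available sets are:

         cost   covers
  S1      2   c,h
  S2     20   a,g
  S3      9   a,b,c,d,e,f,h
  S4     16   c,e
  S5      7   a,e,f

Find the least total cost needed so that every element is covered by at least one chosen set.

S2, S3 cover every element at cost 20 + 9 = 29.
Any cover uses at least 2 sets; among all covering selections none totals below 29.
Greedy by coverage-per-cost would pick S1, S3, S2 for 31 — worse than the optimum 29.

29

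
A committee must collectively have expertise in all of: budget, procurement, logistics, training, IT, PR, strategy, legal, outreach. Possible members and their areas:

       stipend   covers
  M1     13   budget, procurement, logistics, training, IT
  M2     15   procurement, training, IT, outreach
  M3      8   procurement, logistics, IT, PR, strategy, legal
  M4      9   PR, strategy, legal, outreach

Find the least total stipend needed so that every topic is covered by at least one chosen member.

M1, M4 cover every topic at stipend 13 + 9 = 22.
Any cover uses at least 2 members; among all covering selections none totals below 22.
Greedy by coverage-per-stipend would pick M3, M1, M4 for 30 — worse than the optimum 22.

22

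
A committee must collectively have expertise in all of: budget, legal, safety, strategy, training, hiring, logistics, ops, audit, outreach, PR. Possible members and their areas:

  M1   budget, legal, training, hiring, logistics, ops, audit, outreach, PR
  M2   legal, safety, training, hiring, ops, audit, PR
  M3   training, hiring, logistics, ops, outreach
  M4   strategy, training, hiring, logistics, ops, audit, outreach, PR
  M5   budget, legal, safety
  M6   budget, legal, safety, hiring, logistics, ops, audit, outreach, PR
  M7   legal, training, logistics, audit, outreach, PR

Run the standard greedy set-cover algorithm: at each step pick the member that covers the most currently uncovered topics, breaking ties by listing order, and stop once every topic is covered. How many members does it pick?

3

Pick 1: M1 covers 9 new topics (budget, legal, training, hiring, logistics, ops, audit, outreach, PR).
Pick 2: M2 covers 1 new topics (safety).
Pick 3: M4 covers 1 new topics (strategy).
Greedy uses 3 members. (The true minimum is 2.)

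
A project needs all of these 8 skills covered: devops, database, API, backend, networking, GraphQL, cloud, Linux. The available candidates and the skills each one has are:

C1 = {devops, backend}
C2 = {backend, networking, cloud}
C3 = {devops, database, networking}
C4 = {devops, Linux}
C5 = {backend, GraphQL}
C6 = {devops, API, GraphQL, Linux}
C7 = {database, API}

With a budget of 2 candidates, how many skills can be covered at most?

7

Choosing C2, C6 covers {devops, API, backend, networking, GraphQL, cloud, Linux} — 7 skills.
No choice of 2 candidates does better; here database is left uncovered.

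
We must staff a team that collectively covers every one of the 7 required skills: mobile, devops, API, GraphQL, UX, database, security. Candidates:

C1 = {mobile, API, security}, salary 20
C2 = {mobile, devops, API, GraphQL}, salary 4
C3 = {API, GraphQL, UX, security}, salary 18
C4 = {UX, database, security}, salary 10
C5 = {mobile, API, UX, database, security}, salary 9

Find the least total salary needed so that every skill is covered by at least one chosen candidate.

C2, C5 cover every skill at salary 4 + 9 = 13.
Any cover uses at least 2 candidates; among all covering selections none totals below 13.

13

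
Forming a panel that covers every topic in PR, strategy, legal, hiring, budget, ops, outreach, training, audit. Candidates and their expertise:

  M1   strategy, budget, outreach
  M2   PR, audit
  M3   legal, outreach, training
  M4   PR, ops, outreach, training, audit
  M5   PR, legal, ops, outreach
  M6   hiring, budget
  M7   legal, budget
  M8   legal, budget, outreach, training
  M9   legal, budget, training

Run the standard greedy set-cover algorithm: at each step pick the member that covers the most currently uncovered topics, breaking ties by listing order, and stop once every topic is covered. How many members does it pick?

Pick 1: M4 covers 5 new topics (PR, ops, outreach, training, audit).
Pick 2: M1 covers 2 new topics (strategy, budget).
Pick 3: M3 covers 1 new topics (legal).
Pick 4: M6 covers 1 new topics (hiring).
Greedy uses 4 members.

4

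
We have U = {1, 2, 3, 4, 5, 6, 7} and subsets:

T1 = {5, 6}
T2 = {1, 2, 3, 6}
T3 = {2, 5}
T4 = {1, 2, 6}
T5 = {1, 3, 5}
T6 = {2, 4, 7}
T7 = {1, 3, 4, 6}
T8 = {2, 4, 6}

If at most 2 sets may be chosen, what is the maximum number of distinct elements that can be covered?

6

Choosing T2, T6 covers {1, 2, 3, 4, 6, 7} — 6 elements.
No choice of 2 sets does better; here 5 is left uncovered.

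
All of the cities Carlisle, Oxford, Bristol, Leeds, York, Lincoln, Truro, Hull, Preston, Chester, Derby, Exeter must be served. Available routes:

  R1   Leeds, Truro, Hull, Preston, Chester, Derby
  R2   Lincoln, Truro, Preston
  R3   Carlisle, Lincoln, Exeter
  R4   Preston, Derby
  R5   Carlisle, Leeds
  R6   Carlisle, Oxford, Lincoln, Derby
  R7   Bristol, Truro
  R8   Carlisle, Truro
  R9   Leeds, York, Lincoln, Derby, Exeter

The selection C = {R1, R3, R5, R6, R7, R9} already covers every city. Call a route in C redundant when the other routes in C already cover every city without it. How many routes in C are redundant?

Drop R1: Hull, Preston, Chester uncovered — not redundant.
Drop R3: the rest still cover every city — redundant.
Drop R5: the rest still cover every city — redundant.
Drop R6: Oxford uncovered — not redundant.
Drop R7: Bristol uncovered — not redundant.
Drop R9: York uncovered — not redundant.
2 redundant: R3, R5.

2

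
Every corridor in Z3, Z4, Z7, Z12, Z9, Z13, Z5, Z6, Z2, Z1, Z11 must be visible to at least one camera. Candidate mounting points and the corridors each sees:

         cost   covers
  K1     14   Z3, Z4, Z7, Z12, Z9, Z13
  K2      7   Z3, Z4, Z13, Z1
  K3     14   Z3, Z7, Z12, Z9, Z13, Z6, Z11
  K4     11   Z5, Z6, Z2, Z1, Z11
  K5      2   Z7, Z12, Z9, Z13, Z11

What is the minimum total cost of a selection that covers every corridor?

K2, K4, K5 cover every corridor at cost 7 + 11 + 2 = 20.
Any cover uses at least 2 camera mounts; among all covering selections none totals below 20.

20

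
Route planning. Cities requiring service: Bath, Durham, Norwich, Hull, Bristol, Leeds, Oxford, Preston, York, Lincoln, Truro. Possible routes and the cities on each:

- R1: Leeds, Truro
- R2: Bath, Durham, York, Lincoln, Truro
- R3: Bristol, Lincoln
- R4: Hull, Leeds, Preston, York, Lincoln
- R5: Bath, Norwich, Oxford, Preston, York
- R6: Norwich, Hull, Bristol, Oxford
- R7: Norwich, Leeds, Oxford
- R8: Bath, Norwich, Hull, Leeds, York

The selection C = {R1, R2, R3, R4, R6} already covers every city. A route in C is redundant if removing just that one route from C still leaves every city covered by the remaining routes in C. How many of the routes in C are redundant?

Drop R1: the rest still cover every city — redundant.
Drop R2: Bath, Durham uncovered — not redundant.
Drop R3: the rest still cover every city — redundant.
Drop R4: Preston uncovered — not redundant.
Drop R6: Norwich, Oxford uncovered — not redundant.
2 redundant: R1, R3.

2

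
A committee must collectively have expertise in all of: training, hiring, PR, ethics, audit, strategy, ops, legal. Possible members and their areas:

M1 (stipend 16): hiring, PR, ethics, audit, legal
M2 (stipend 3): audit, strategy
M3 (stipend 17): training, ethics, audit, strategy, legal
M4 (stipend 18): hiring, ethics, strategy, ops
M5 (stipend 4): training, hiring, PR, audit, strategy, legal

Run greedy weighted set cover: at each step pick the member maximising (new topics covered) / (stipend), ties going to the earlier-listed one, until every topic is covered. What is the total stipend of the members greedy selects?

Pick 1: M5 adds 6 new (training, hiring, PR, audit, strategy, legal) at stipend 4 (ratio 6/4).
Pick 2: M4 adds 2 new (ethics, ops) at stipend 18 (ratio 2/18).
Greedy total stipend: 4 + 18 = 22.

22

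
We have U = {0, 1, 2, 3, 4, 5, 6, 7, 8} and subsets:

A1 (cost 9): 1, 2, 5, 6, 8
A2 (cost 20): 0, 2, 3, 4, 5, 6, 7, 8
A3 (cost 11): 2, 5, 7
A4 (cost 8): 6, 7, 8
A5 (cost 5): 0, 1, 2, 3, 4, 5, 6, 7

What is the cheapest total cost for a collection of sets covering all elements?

13

A4, A5 cover every element at cost 8 + 5 = 13.
Any cover uses at least 2 sets; among all covering selections none totals below 13.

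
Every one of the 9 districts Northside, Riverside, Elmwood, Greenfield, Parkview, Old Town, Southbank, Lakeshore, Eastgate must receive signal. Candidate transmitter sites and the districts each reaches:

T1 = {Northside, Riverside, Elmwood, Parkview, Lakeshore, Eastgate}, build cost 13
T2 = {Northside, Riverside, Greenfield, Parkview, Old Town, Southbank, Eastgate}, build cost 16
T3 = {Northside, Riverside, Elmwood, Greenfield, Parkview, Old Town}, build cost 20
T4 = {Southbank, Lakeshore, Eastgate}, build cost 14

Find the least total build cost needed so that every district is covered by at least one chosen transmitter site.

29

T1, T2 cover every district at build cost 13 + 16 = 29.
Any cover uses at least 2 transmitter sites; among all covering selections none totals below 29.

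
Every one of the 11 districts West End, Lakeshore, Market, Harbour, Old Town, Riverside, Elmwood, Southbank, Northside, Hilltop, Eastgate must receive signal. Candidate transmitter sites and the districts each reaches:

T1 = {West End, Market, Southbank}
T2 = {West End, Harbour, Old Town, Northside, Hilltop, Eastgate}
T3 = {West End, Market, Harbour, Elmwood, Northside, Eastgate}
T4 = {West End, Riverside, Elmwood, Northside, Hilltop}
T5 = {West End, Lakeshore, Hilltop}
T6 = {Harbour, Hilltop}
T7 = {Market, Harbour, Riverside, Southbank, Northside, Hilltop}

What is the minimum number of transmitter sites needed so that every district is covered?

T1, T2, T4, T5 together cover {West End, Lakeshore, Market, Harbour, Old Town, Riverside, Elmwood, Southbank, Northside, Hilltop, Eastgate} — every district.
No 3 of the 7 transmitter sites cover everything (all 35 triples fall short), so 4 is minimum.

4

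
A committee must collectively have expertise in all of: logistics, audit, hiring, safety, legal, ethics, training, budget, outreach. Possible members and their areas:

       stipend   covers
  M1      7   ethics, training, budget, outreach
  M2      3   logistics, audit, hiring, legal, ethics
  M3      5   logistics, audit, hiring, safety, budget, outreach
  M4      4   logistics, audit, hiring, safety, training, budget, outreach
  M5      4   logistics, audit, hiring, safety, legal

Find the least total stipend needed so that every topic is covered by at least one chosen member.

M2, M4 cover every topic at stipend 3 + 4 = 7.
Any cover uses at least 2 members; among all covering selections none totals below 7.

7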